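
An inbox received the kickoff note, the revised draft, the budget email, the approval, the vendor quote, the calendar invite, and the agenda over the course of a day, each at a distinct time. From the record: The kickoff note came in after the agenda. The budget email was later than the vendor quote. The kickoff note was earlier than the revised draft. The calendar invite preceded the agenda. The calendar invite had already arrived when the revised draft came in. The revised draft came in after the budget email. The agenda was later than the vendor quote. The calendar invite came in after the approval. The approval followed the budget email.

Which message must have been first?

The vendor quote has a chain of constraints placing it before every other message, so the vendor quote must be first.

the vendor quote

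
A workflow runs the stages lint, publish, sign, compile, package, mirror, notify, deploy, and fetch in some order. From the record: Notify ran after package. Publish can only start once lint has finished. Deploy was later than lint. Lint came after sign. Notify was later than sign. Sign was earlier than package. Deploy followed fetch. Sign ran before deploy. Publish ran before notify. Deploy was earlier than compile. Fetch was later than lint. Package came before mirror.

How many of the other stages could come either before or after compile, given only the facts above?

Forced before compile: deploy, fetch, lint, and sign.
That leaves mirror, notify, package, and publish with no forced order relative to compile — 4.

4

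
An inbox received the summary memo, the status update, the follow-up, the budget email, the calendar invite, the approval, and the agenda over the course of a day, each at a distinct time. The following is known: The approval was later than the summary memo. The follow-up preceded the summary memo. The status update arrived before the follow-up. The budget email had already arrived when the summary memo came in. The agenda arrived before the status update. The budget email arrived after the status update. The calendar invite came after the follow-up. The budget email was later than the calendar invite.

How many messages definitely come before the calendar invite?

3

Directly stated before the calendar invite: the follow-up.
The agenda reaches the calendar invite via the agenda → the status update → the follow-up → the calendar invite.
The status update reaches the calendar invite via the status update → the follow-up → the calendar invite.
No chain forces the approval (or any of the others) ahead of the calendar invite.
That's the agenda, the follow-up, and the status update — 3 in all.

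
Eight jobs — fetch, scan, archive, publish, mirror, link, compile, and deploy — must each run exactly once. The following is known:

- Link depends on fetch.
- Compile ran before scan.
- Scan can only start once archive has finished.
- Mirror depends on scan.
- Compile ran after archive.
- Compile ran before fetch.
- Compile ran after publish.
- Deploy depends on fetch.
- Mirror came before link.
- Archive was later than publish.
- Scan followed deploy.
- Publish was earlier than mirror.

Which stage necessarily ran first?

Publish has a chain of constraints placing it before every other stage, so publish must be first.

publish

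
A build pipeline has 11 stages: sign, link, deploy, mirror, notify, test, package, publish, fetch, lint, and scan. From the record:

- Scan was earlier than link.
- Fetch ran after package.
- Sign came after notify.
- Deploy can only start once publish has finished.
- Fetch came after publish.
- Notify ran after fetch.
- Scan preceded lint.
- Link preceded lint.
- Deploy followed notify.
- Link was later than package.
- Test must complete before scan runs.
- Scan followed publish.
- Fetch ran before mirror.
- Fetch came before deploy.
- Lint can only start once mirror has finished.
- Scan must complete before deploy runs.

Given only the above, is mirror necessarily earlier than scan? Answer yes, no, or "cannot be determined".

cannot be determined

No chain of stated constraints runs from mirror to scan, and none runs from scan to mirror either.
So the relative order of mirror and scan is not fixed by the given facts.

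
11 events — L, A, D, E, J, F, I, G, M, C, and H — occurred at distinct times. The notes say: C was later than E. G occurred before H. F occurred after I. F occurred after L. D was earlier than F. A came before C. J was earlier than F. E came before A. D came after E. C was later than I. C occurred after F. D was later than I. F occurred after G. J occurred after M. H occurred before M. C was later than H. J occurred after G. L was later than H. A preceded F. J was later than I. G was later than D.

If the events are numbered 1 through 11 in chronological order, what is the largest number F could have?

F must come before C — 1 event forced after it.
Everything else can be placed before F in some valid order, so F can sit as late as position 11 − 1 = 10.

10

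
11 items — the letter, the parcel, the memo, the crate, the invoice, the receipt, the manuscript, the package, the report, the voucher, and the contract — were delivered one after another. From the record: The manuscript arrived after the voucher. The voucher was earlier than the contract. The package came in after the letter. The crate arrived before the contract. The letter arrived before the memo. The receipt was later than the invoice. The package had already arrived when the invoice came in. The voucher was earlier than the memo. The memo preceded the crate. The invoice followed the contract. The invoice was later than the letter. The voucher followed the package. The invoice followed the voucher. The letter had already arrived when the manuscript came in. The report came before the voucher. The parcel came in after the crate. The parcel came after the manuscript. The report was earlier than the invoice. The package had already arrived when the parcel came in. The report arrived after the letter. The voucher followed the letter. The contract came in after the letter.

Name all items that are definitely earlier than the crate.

Directly stated before the crate: the memo.
The letter reaches the crate via the letter → the memo → the crate.
The package reaches the crate via the package → the voucher → the memo → the crate.
The report reaches the crate via the report → the voucher → the memo → the crate.
Likewise the voucher reaches the crate by chaining the stated constraints.

the letter, the memo, the package, the report, the voucher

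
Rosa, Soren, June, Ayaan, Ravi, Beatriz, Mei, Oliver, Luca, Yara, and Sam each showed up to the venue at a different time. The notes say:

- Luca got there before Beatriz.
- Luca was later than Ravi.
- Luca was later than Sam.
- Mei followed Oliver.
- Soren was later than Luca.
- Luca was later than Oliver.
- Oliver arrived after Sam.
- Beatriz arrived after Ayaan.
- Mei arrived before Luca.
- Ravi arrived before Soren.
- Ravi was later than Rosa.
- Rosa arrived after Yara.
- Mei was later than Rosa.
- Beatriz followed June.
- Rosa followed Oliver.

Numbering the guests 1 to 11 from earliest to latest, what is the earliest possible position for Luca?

Mei, Oliver, Ravi, Rosa, Sam, and Yara must all come before Luca — 6 forced predecessors.
Nothing else is forced ahead of Luca, so their earliest slot is position 6 + 1 = 7.

7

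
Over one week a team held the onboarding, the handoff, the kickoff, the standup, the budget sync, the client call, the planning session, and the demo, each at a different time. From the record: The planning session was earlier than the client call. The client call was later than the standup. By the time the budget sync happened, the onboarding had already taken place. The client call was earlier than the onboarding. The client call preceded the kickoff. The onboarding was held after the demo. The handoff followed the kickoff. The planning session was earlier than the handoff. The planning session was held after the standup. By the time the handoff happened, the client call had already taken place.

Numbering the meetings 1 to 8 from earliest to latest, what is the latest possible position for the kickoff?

The kickoff must come before the handoff — 1 meeting forced after it.
Everything else can be placed before the kickoff in some valid order, so the kickoff can sit as late as position 8 − 1 = 7.

7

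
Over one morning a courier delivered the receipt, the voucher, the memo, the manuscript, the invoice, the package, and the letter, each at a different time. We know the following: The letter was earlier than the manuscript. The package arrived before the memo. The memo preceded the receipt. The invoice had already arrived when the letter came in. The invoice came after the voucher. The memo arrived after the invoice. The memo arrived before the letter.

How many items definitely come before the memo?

3

Directly stated before the memo: the invoice and the package.
The voucher reaches the memo via the voucher → the invoice → the memo.
No chain forces the receipt (or any of the others) ahead of the memo.
That's the invoice, the package, and the voucher — 3 in all.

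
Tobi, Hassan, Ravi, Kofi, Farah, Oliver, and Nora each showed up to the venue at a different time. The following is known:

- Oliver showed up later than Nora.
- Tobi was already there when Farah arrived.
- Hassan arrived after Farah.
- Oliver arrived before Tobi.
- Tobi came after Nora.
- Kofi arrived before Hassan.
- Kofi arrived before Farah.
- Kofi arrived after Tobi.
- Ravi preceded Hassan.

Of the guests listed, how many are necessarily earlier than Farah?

4

Directly stated before Farah: Kofi and Tobi.
Nora reaches Farah via Nora → Tobi → Farah.
Oliver reaches Farah via Oliver → Tobi → Farah.
No chain forces Ravi (or any of the others) ahead of Farah.
That's Kofi, Nora, Oliver, and Tobi — 4 in all.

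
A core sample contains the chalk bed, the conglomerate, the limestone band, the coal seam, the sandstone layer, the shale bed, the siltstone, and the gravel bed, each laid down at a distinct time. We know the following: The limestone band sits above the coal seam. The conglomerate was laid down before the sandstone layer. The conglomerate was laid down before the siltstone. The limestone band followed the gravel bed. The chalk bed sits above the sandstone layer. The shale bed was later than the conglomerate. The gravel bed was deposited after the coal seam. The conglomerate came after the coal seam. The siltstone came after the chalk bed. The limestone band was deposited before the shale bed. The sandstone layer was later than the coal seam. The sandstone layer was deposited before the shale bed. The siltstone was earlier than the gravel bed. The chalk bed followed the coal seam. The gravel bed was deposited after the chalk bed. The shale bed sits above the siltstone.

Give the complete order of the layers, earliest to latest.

The constraints fix every adjacent pair, so only one ordering works:
the coal seam → the conglomerate → the sandstone layer → the chalk bed → the siltstone → the gravel bed → the limestone band → the shale bed.

the coal seam, the conglomerate, the sandstone layer, the chalk bed, the siltstone, the gravel bed, the limestone band, the shale bed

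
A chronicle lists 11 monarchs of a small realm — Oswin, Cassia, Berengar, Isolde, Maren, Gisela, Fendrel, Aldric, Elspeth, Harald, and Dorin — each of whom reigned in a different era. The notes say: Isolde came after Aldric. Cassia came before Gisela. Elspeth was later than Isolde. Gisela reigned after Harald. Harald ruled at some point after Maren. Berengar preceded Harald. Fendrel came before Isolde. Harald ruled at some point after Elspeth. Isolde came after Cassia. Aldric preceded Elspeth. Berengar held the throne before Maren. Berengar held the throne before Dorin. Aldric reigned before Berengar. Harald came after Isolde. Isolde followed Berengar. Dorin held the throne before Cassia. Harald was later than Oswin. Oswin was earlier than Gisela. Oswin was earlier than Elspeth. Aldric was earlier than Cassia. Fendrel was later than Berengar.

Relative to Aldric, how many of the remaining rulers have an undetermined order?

Forced after Aldric: Berengar, Cassia, Dorin, Elspeth, Fendrel, Gisela, Harald, Isolde, and Maren.
That leaves Oswin with no forced order relative to Aldric — 1.

1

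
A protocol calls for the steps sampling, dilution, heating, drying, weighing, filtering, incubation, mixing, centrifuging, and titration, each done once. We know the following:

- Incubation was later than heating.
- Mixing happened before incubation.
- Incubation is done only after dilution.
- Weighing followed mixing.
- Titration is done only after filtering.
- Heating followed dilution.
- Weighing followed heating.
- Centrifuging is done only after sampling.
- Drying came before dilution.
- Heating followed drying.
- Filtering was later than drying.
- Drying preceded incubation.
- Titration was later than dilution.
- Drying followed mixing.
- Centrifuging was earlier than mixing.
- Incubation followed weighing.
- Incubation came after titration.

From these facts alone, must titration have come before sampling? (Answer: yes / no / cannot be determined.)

no

Tracing the constraints gives sampling → centrifuging → mixing → drying → dilution → titration, so sampling must come before titration.
That means titration cannot be before sampling.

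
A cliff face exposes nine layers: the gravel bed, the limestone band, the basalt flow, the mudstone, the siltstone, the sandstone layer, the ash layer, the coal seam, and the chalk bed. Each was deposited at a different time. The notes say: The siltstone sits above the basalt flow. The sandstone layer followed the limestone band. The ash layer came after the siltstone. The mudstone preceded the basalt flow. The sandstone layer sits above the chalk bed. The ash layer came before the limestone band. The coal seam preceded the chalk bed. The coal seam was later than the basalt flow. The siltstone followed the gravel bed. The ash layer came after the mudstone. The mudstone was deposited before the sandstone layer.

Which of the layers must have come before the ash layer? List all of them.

the basalt flow, the gravel bed, the mudstone, the siltstone

Directly stated before the ash layer: the mudstone and the siltstone.
The basalt flow reaches the ash layer via the basalt flow → the siltstone → the ash layer.
The gravel bed reaches the ash layer via the gravel bed → the siltstone → the ash layer.
No chain forces the coal seam (or any of the others) ahead of the ash layer.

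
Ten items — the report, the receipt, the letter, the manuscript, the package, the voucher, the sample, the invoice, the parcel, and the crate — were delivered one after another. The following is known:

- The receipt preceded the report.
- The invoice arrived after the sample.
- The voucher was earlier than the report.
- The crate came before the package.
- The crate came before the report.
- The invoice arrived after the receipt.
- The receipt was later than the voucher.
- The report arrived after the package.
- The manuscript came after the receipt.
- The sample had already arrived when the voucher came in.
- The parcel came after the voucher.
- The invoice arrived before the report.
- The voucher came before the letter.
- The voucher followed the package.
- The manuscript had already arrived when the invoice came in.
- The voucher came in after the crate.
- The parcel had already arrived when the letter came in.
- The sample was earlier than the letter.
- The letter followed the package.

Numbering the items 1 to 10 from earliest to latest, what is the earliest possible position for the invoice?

7

The crate, the manuscript, the package, the receipt, the sample, and the voucher must all come before the invoice — 6 forced predecessors.
Nothing else is forced ahead of the invoice, so its earliest slot is position 6 + 1 = 7.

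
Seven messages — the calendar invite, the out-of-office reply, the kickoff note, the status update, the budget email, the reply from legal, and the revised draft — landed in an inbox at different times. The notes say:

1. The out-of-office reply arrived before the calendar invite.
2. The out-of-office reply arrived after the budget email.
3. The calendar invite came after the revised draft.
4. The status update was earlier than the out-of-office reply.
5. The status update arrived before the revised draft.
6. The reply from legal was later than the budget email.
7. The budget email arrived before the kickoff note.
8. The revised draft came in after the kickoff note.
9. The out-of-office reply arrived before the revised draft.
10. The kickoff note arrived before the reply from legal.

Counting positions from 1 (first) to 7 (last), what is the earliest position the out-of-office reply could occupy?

The budget email and the status update must both come before the out-of-office reply — 2 forced predecessors.
Nothing else is forced ahead of the out-of-office reply, so its earliest slot is position 2 + 1 = 3.

3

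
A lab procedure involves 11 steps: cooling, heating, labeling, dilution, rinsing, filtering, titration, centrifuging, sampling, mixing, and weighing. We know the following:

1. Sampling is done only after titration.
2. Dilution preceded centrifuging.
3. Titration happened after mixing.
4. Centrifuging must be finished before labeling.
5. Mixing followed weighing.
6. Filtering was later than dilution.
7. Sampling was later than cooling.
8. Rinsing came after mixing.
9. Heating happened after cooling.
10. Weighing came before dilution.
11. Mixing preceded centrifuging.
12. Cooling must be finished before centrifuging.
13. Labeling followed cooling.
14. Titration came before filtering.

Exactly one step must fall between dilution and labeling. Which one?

Tracing the constraints gives dilution → centrifuging → labeling, so centrifuging sits after dilution and before labeling.
No other step is forced both after dilution and before labeling.

centrifuging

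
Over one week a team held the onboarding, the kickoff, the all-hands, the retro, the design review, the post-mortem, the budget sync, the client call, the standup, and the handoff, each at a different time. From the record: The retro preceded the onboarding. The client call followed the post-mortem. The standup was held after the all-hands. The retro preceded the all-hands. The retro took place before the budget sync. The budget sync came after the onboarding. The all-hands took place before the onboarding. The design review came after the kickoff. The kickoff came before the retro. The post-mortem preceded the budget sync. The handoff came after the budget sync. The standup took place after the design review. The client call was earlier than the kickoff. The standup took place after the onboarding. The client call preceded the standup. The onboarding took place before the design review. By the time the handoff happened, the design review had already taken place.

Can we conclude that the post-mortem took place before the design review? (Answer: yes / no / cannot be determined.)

Chain the constraints: the post-mortem → the client call → the kickoff → the design review. Each link is directly stated, so the post-mortem comes before the design review.

yes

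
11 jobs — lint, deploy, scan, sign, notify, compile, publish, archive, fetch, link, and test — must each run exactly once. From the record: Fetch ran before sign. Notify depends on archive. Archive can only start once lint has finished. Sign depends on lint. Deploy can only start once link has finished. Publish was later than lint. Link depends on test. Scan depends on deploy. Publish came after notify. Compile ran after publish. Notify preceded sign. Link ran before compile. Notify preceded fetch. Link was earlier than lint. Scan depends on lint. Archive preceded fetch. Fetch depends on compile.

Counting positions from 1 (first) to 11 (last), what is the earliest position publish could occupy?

6

Archive, link, lint, notify, and test must all come before publish — 5 forced predecessors.
Nothing else is forced ahead of publish, so its earliest slot is position 5 + 1 = 6.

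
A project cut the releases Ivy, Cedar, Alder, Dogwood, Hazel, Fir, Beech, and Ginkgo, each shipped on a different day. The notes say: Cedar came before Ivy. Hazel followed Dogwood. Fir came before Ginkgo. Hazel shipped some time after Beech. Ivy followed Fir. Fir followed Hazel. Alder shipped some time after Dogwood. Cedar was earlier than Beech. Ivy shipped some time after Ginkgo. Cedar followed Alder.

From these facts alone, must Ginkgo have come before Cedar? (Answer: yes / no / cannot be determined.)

no

Tracing the constraints gives Cedar → Beech → Hazel → Fir → Ginkgo, so Cedar must come before Ginkgo.
That means Ginkgo cannot be before Cedar.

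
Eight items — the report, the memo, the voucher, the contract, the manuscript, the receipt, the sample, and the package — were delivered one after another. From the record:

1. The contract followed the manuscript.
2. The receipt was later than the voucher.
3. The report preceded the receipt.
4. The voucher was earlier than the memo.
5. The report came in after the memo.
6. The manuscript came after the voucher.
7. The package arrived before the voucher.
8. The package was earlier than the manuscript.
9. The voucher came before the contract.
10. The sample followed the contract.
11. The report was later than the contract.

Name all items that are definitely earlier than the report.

Directly stated before the report: the contract and the memo.
The manuscript reaches the report via the manuscript → the contract → the report.
The package reaches the report via the package → the voucher → the contract → the report.
The voucher reaches the report via the voucher → the contract → the report.

the contract, the manuscript, the memo, the package, the voucher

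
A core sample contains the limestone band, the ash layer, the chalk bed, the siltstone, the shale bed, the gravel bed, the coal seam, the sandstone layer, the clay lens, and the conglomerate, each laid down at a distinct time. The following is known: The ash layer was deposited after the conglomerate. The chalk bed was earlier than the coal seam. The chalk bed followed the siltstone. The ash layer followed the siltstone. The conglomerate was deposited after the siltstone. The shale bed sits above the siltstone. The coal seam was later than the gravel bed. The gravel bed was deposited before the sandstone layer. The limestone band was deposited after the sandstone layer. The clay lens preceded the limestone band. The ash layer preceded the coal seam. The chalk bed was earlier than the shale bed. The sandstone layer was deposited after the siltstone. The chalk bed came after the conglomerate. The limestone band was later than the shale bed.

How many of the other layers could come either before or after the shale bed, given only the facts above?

Forced before the shale bed: the chalk bed, the conglomerate, and the siltstone; forced after the shale bed: the limestone band.
That leaves the ash layer, the clay lens, the coal seam, the gravel bed, and the sandstone layer with no forced order relative to the shale bed — 5.

5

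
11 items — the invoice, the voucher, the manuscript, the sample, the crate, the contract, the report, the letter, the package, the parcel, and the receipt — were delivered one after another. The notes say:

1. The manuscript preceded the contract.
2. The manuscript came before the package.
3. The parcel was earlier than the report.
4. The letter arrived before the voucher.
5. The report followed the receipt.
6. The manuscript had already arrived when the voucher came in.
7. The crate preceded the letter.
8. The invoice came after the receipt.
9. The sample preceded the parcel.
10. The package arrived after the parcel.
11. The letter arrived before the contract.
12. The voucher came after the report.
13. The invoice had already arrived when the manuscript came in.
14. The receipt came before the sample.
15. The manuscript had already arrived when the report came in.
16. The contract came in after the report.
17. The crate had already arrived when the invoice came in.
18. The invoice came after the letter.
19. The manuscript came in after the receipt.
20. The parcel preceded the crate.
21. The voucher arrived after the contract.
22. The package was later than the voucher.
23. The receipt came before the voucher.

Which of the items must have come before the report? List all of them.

Directly stated before the report: the manuscript, the parcel, and the receipt.
The crate reaches the report via the crate → the invoice → the manuscript → the report.
The invoice reaches the report via the invoice → the manuscript → the report.
The letter reaches the report via the letter → the invoice → the manuscript → the report.
Likewise the sample reaches the report by chaining the stated constraints.
No chain forces the package (or any of the others) ahead of the report.

the crate, the invoice, the letter, the manuscript, the parcel, the receipt, the sample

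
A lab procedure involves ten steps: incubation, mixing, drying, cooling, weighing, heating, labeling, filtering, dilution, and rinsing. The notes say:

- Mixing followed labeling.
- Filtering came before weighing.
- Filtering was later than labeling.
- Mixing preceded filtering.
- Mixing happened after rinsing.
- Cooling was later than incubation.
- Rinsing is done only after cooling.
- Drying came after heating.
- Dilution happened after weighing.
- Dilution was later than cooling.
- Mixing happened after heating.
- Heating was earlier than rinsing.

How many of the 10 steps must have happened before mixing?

5

Directly stated before mixing: heating, labeling, and rinsing.
Cooling reaches mixing via cooling → rinsing → mixing.
Incubation reaches mixing via incubation → cooling → rinsing → mixing.
No chain forces weighing (or any of the others) ahead of mixing.
That's cooling, heating, incubation, labeling, and rinsing — 5 in all.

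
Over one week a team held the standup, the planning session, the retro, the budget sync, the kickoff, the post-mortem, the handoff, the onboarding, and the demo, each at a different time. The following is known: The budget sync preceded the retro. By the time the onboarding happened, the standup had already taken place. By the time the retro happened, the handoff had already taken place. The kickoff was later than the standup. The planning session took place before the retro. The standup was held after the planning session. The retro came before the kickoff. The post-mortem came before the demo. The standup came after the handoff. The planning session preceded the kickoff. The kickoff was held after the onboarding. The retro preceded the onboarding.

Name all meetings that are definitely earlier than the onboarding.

the budget sync, the handoff, the planning session, the retro, the standup

Directly stated before the onboarding: the retro and the standup.
The budget sync reaches the onboarding via the budget sync → the retro → the onboarding.
The handoff reaches the onboarding via the handoff → the standup → the onboarding.
The planning session reaches the onboarding via the planning session → the standup → the onboarding.
No chain forces the post-mortem (or any of the others) ahead of the onboarding.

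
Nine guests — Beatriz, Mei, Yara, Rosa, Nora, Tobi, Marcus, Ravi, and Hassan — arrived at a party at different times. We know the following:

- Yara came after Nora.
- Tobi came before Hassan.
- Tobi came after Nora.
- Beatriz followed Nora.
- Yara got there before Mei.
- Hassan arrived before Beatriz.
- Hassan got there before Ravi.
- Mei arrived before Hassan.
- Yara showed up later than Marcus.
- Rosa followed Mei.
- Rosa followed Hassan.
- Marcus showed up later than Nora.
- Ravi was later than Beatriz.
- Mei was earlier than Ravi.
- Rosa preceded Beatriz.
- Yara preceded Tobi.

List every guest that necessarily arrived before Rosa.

Hassan, Marcus, Mei, Nora, Tobi, Yara

Directly stated before Rosa: Hassan and Mei.
Marcus reaches Rosa via Marcus → Yara → Mei → Rosa.
Nora reaches Rosa via Nora → Tobi → Hassan → Rosa.
Tobi reaches Rosa via Tobi → Hassan → Rosa.
Likewise Yara reaches Rosa by chaining the stated constraints.
No chain forces Beatriz (or any of the others) ahead of Rosa.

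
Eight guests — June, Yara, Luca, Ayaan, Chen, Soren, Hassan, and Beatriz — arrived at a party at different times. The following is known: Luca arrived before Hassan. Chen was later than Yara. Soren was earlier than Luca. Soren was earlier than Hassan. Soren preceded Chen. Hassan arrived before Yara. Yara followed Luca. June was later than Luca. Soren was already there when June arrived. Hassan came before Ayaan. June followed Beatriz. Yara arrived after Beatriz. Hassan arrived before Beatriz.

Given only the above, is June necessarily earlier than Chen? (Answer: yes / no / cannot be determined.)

No chain of stated constraints runs from June to Chen, and none runs from Chen to June either.
So the relative order of June and Chen is not fixed by the given facts.

cannot be determined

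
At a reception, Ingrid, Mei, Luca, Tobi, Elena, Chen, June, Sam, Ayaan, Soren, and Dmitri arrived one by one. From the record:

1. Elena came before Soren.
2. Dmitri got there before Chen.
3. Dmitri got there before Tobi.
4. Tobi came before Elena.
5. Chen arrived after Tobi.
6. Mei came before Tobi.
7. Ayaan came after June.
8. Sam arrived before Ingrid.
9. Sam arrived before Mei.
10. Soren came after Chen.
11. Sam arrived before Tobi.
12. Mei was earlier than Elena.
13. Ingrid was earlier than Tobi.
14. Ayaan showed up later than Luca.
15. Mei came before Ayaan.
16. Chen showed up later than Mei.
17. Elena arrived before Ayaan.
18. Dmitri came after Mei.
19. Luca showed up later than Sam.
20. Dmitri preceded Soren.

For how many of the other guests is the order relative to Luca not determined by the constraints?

Forced before Luca: Sam; forced after Luca: Ayaan.
That leaves Chen, Dmitri, Elena, Ingrid, June, Mei, Soren, and Tobi with no forced order relative to Luca — 8.

8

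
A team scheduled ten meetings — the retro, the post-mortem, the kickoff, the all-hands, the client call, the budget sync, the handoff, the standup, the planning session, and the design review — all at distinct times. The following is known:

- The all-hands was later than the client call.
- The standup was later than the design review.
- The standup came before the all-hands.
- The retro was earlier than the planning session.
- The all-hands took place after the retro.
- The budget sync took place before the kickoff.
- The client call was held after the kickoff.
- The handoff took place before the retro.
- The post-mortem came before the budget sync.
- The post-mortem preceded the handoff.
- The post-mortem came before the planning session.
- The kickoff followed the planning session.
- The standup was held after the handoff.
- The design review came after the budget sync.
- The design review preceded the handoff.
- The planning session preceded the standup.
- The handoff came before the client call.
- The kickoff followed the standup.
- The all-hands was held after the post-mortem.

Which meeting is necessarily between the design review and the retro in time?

Tracing the constraints gives the design review → the handoff → the retro, so the handoff sits after the design review and before the retro.
No other meeting is forced both after the design review and before the retro.

the handoff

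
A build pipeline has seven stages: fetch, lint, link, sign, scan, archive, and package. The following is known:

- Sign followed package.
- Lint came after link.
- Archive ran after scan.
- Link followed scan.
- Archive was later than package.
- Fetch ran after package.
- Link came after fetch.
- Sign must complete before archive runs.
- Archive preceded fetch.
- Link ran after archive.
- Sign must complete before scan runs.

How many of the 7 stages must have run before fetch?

Directly stated before fetch: archive and package.
Scan reaches fetch via scan → archive → fetch.
Sign reaches fetch via sign → archive → fetch.
That's archive, package, scan, and sign — 4 in all.

4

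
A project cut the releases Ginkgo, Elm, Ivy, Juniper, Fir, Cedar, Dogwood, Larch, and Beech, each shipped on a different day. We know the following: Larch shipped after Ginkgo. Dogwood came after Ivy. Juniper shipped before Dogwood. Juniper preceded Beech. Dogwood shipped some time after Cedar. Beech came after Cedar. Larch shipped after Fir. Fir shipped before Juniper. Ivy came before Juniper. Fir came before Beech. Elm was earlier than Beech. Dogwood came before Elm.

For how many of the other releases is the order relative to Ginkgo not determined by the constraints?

Forced after Ginkgo: Larch.
That leaves Beech, Cedar, Dogwood, Elm, Fir, Ivy, and Juniper with no forced order relative to Ginkgo — 7.

7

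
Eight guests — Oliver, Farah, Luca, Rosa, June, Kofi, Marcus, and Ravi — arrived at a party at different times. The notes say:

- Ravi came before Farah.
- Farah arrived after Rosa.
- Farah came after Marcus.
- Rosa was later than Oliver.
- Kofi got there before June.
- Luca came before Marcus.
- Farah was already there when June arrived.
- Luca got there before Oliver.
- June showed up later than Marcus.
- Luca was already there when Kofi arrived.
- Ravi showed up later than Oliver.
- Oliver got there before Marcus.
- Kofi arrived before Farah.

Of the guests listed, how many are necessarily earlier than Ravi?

2

Directly stated before Ravi: Oliver.
Luca reaches Ravi via Luca → Oliver → Ravi.
No chain forces Kofi (or any of the others) ahead of Ravi.
That's Luca and Oliver — 2 in all.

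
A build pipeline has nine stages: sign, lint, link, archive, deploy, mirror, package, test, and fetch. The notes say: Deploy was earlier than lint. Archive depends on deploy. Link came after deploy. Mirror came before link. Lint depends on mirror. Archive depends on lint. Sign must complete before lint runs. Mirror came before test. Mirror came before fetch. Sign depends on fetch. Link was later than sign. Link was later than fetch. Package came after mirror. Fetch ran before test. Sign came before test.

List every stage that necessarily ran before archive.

Directly stated before archive: deploy and lint.
Fetch reaches archive via fetch → sign → lint → archive.
Mirror reaches archive via mirror → lint → archive.
Sign reaches archive via sign → lint → archive.
No chain forces link (or any of the others) ahead of archive.

deploy, fetch, lint, mirror, sign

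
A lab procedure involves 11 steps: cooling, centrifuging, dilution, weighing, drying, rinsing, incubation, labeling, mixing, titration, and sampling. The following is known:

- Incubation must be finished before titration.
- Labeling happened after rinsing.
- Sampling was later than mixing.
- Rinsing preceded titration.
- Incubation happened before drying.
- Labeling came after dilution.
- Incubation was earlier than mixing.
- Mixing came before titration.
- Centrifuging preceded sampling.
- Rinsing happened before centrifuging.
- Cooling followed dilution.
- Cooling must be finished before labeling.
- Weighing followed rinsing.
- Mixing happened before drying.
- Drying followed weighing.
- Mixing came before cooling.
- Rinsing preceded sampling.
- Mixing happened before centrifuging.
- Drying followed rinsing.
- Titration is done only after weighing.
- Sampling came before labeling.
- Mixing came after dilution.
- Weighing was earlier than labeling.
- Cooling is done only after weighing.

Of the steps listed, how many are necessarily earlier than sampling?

5

Directly stated before sampling: centrifuging, mixing, and rinsing.
Dilution reaches sampling via dilution → mixing → sampling.
Incubation reaches sampling via incubation → mixing → sampling.
No chain forces cooling (or any of the others) ahead of sampling.
That's centrifuging, dilution, incubation, mixing, and rinsing — 5 in all.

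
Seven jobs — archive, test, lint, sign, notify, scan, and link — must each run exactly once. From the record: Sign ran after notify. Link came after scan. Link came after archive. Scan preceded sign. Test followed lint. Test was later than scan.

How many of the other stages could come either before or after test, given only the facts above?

Forced before test: lint and scan.
That leaves archive, link, notify, and sign with no forced order relative to test — 4.

4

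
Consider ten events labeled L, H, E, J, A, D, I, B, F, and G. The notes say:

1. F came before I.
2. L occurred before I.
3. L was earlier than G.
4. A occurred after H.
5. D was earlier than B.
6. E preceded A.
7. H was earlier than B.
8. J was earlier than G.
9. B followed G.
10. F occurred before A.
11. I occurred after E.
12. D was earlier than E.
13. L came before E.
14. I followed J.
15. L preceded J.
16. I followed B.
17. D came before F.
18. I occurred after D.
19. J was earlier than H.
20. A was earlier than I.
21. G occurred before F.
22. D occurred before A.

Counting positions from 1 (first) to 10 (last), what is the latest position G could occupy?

6

G must come before A, B, F, and I — 4 events forced after it.
Everything else can be placed before G in some valid order, so G can sit as late as position 10 − 4 = 6.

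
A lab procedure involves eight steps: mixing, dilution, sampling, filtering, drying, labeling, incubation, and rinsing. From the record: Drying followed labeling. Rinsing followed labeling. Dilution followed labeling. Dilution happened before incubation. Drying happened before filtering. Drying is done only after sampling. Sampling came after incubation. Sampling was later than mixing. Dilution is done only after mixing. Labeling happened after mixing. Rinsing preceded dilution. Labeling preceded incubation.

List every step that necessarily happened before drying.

dilution, incubation, labeling, mixing, rinsing, sampling

Directly stated before drying: labeling and sampling.
Dilution reaches drying via dilution → incubation → sampling → drying.
Incubation reaches drying via incubation → sampling → drying.
Mixing reaches drying via mixing → sampling → drying.
Likewise rinsing reaches drying by chaining the stated constraints.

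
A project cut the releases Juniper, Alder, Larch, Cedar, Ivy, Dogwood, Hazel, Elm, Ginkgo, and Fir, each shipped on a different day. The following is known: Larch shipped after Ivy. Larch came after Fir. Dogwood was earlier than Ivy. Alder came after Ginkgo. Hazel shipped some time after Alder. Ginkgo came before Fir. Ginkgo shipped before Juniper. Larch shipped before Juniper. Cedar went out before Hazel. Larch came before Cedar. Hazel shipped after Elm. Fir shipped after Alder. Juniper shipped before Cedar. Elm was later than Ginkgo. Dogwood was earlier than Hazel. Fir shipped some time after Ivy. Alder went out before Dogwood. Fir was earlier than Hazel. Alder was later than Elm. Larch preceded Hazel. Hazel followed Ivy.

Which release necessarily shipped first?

Ginkgo has a chain of constraints placing it before every other release, so Ginkgo must be first.

Ginkgo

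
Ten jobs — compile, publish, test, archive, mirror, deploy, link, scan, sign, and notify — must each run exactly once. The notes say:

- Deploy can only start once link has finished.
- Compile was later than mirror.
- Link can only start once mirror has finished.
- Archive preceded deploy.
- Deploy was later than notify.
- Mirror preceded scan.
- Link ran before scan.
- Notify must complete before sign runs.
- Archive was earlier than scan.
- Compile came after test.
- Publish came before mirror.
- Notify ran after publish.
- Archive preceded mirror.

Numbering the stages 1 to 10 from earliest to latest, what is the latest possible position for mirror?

Mirror must come before compile, deploy, link, and scan — 4 stages forced after it.
Everything else can be placed before mirror in some valid order, so mirror can sit as late as position 10 − 4 = 6.

6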